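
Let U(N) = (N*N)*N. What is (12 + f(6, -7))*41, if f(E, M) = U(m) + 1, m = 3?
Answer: 1640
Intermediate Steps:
U(N) = N³ (U(N) = N²*N = N³)
f(E, M) = 28 (f(E, M) = 3³ + 1 = 27 + 1 = 28)
(12 + f(6, -7))*41 = (12 + 28)*41 = 40*41 = 1640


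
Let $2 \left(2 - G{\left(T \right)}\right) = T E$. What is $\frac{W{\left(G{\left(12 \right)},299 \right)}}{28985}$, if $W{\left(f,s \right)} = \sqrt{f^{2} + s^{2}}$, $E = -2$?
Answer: $\frac{\sqrt{89597}}{28985} \approx 0.010327$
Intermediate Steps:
$G{\left(T \right)} = 2 + T$ ($G{\left(T \right)} = 2 - \frac{T \left(-2\right)}{2} = 2 - \frac{\left(-2\right) T}{2} = 2 + T$)
$\frac{W{\left(G{\left(12 \right)},299 \right)}}{28985} = \frac{\sqrt{\left(2 + 12\right)^{2} + 299^{2}}}{28985} = \sqrt{14^{2} + 89401} \cdot \frac{1}{28985} = \sqrt{196 + 89401} \cdot \frac{1}{28985} = \sqrt{89597} \cdot \frac{1}{28985} = \frac{\sqrt{89597}}{28985}$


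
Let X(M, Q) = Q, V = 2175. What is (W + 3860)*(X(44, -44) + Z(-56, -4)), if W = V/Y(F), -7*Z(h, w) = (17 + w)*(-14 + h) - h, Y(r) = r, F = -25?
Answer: 294294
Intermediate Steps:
Z(h, w) = h/7 - (-14 + h)*(17 + w)/7 (Z(h, w) = -((17 + w)*(-14 + h) - h)/7 = -((-14 + h)*(17 + w) - h)/7 = -(-h + (-14 + h)*(17 + w))/7 = h/7 - (-14 + h)*(17 + w)/7)
W = -87 (W = 2175/(-25) = 2175*(-1/25) = -87)
(W + 3860)*(X(44, -44) + Z(-56, -4)) = (-87 + 3860)*(-44 + (34 + 2*(-4) - 16/7*(-56) - ⅐*(-56)*(-4))) = 3773*(-44 + (34 - 8 + 128 - 32)) = 3773*(-44 + 122) = 3773*78 = 294294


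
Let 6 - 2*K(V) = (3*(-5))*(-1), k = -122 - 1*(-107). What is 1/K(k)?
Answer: -2/9 ≈ -0.22222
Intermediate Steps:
k = -15 (k = -122 + 107 = -15)
K(V) = -9/2 (K(V) = 3 - 3*(-5)*(-1)/2 = 3 - (-15)*(-1)/2 = 3 - ½*15 = 3 - 15/2 = -9/2)
1/K(k) = 1/(-9/2) = -2/9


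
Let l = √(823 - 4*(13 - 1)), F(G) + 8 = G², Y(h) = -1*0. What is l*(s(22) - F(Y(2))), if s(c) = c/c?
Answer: 45*√31 ≈ 250.55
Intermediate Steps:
Y(h) = 0
s(c) = 1
F(G) = -8 + G²
l = 5*√31 (l = √(823 - 4*12) = √(823 - 48) = √775 = 5*√31 ≈ 27.839)
l*(s(22) - F(Y(2))) = (5*√31)*(1 - (-8 + 0²)) = (5*√31)*(1 - (-8 + 0)) = (5*√31)*(1 - 1*(-8)) = (5*√31)*(1 + 8) = (5*√31)*9 = 45*√31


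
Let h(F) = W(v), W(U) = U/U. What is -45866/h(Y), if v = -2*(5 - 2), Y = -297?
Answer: -45866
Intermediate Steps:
v = -6 (v = -2*3 = -6)
W(U) = 1
h(F) = 1
-45866/h(Y) = -45866/1 = -45866*1 = -45866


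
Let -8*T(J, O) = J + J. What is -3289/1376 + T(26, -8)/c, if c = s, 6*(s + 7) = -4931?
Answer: -16302533/6842848 ≈ -2.3824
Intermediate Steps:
s = -4973/6 (s = -7 + (⅙)*(-4931) = -7 - 4931/6 = -4973/6 ≈ -828.83)
c = -4973/6 ≈ -828.83
T(J, O) = -J/4 (T(J, O) = -(J + J)/8 = -J/4)
-3289/1376 + T(26, -8)/c = -3289/1376 + (-¼*26)/(-4973/6) = -3289*1/1376 - 13/2*(-6/4973) = -3289/1376 + 39/4973 = -16302533/6842848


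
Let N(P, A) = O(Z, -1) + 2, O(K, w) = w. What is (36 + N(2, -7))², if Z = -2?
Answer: 1369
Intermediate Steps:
N(P, A) = 1 (N(P, A) = -1 + 2 = 1)
(36 + N(2, -7))² = (36 + 1)² = 37² = 1369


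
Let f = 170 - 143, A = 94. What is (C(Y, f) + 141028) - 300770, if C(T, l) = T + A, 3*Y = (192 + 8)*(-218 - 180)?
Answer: -558544/3 ≈ -1.8618e+5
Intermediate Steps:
Y = -79600/3 (Y = ((192 + 8)*(-218 - 180))/3 = (200*(-398))/3 = (1/3)*(-79600) = -79600/3 ≈ -26533.)
f = 27
C(T, l) = 94 + T (C(T, l) = T + 94 = 94 + T)
(C(Y, f) + 141028) - 300770 = ((94 - 79600/3) + 141028) - 300770 = (-79318/3 + 141028) - 300770 = 343766/3 - 300770 = -558544/3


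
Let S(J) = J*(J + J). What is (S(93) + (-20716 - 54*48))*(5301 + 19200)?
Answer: -147251010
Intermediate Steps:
S(J) = 2*J**2 (S(J) = J*(2*J) = 2*J**2)
(S(93) + (-20716 - 54*48))*(5301 + 19200) = (2*93**2 + (-20716 - 54*48))*(5301 + 19200) = (2*8649 + (-20716 - 1*2592))*24501 = (17298 + (-20716 - 2592))*24501 = (17298 - 23308)*24501 = -6010*24501 = -147251010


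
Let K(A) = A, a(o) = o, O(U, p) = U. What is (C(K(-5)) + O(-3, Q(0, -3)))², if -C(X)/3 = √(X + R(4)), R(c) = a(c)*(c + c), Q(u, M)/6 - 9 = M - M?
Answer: 252 + 54*√3 ≈ 345.53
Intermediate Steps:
Q(u, M) = 54 (Q(u, M) = 54 + 6*(M - M) = 54 + 6*0 = 54 + 0 = 54)
R(c) = 2*c² (R(c) = c*(c + c) = c*(2*c) = 2*c²)
C(X) = -3*√(32 + X) (C(X) = -3*√(X + 2*4²) = -3*√(X + 2*16) = -3*√(X + 32) = -3*√(32 + X))
(C(K(-5)) + O(-3, Q(0, -3)))² = (-3*√(32 - 5) - 3)² = (-9*√3 - 3)² = (-3 - 9*√3)²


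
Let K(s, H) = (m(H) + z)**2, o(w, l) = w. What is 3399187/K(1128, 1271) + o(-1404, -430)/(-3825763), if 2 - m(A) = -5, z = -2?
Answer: 13004483889781/95644075 ≈ 1.3597e+5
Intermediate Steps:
m(A) = 7 (m(A) = 2 - 1*(-5) = 2 + 5 = 7)
K(s, H) = 25 (K(s, H) = (7 - 2)**2 = 5**2 = 25)
3399187/K(1128, 1271) + o(-1404, -430)/(-3825763) = 3399187/25 - 1404/(-3825763) = 3399187*(1/25) - 1404*(-1/3825763) = 3399187/25 + 1404/3825763 = 13004483889781/95644075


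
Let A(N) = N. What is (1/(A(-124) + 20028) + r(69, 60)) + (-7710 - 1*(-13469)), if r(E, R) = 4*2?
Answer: 114786369/19904 ≈ 5767.0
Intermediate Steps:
r(E, R) = 8
(1/(A(-124) + 20028) + r(69, 60)) + (-7710 - 1*(-13469)) = (1/(-124 + 20028) + 8) + (-7710 - 1*(-13469)) = (1/19904 + 8) + (-7710 + 13469) = (1/19904 + 8) + 5759 = 159233/19904 + 5759 = 114786369/19904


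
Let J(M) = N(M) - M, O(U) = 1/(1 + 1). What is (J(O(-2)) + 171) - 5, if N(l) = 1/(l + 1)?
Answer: 997/6 ≈ 166.17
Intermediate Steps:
O(U) = ½ (O(U) = 1/2 = ½)
N(l) = 1/(1 + l)
J(M) = 1/(1 + M) - M
(J(O(-2)) + 171) - 5 = ((1 - 1*½*(1 + ½))/(1 + ½) + 171) - 5 = ((1 - 1*½*3/2)/(3/2) + 171) - 5 = (2*(1 - ¾)/3 + 171) - 5 = ((⅔)*(¼) + 171) - 5 = (⅙ + 171) - 5 = 1027/6 - 5 = 997/6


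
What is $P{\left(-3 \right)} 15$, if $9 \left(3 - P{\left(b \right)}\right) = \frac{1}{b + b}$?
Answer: $\frac{815}{18} \approx 45.278$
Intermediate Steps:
$P{\left(b \right)} = 3 - \frac{1}{18 b}$ ($P{\left(b \right)} = 3 - \frac{1}{9 \left(b + b\right)} = 3 - \frac{1}{9 \cdot 2 b} = 3 - \frac{\frac{1}{2} \frac{1}{b}}{9} = 3 - \frac{1}{18 b}$)
$P{\left(-3 \right)} 15 = \left(3 - \frac{1}{18 \left(-3\right)}\right) 15 = \left(3 - - \frac{1}{54}\right) 15 = \left(3 + \frac{1}{54}\right) 15 = \frac{163}{54} \cdot 15 = \frac{815}{18}$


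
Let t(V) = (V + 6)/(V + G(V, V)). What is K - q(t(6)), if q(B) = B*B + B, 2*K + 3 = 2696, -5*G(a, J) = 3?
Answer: 216973/162 ≈ 1339.3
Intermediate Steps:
G(a, J) = -3/5 (G(a, J) = -1/5*3 = -3/5)
K = 2693/2 (K = -3/2 + (1/2)*2696 = -3/2 + 1348 = 2693/2 ≈ 1346.5)
t(V) = (6 + V)/(-3/5 + V) (t(V) = (V + 6)/(V - 3/5) = (6 + V)/(-3/5 + V))
q(B) = B + B**2 (q(B) = B**2 + B = B + B**2)
K - q(t(6)) = 2693/2 - 5*(6 + 6)/(-3 + 5*6)*(1 + 5*(6 + 6)/(-3 + 5*6)) = 2693/2 - 5*12/(-3 + 30)*(1 + 5*12/(-3 + 30)) = 2693/2 - 5*12/27*(1 + 5*12/27) = 2693/2 - 5*(1/27)*12*(1 + 5*(1/27)*12) = 2693/2 - 20*(1 + 20/9)/9 = 2693/2 - 20*29/(9*9) = 2693/2 - 1*580/81 = 2693/2 - 580/81 = 216973/162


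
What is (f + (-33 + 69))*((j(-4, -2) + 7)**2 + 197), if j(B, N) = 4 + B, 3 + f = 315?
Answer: 85608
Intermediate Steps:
f = 312 (f = -3 + 315 = 312)
(f + (-33 + 69))*((j(-4, -2) + 7)**2 + 197) = (312 + (-33 + 69))*(((4 - 4) + 7)**2 + 197) = (312 + 36)*((0 + 7)**2 + 197) = 348*(7**2 + 197) = 348*(49 + 197) = 348*246 = 85608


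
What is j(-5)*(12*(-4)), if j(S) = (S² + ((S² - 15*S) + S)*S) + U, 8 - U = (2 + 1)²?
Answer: 21648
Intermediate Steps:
U = -1 (U = 8 - (2 + 1)² = 8 - 1*3² = 8 - 1*9 = 8 - 9 = -1)
j(S) = -1 + S² + S*(S² - 14*S) (j(S) = (S² + ((S² - 15*S) + S)*S) - 1 = (S² + (S² - 14*S)*S) - 1 = (S² + S*(S² - 14*S)) - 1 = -1 + S² + S*(S² - 14*S))
j(-5)*(12*(-4)) = (-1 + (-5)³ - 13*(-5)²)*(12*(-4)) = (-1 - 125 - 13*25)*(-48) = (-1 - 125 - 325)*(-48) = -451*(-48) = 21648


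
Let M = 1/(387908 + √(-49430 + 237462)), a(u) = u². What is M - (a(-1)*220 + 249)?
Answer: -17642892136675/37618107108 - √2938/18809053554 ≈ -469.00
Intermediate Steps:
M = 1/(387908 + 8*√2938) (M = 1/(387908 + √188032) = 1/(387908 + 8*√2938) ≈ 2.5751e-6)
M - (a(-1)*220 + 249) = (96977/37618107108 - √2938/18809053554) - ((-1)²*220 + 249) = (96977/37618107108 - √2938/18809053554) - (1*220 + 249) = (96977/37618107108 - √2938/18809053554) - (220 + 249) = (96977/37618107108 - √2938/18809053554) - 1*469 = (96977/37618107108 - √2938/18809053554) - 469 = -17642892136675/37618107108 - √2938/18809053554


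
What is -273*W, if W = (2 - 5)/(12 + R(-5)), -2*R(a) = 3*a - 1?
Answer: 819/20 ≈ 40.950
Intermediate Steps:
R(a) = ½ - 3*a/2 (R(a) = -(3*a - 1)/2 = -(-1 + 3*a)/2 = ½ - 3*a/2)
W = -3/20 (W = (2 - 5)/(12 + (½ - 3/2*(-5))) = -3/(12 + (½ + 15/2)) = -3/(12 + 8) = -3/20 ≈ -0.15000)
-273*W = -273*(-3/20) = 819/20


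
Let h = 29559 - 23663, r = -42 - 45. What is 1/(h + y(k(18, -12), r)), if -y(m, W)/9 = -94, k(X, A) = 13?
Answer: 1/6742 ≈ 0.00014832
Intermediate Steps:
r = -87
y(m, W) = 846 (y(m, W) = -9*(-94) = 846)
h = 5896
1/(h + y(k(18, -12), r)) = 1/(5896 + 846) = 1/6742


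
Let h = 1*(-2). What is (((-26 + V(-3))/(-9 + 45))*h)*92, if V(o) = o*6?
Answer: 2024/9 ≈ 224.89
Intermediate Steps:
h = -2
V(o) = 6*o
(((-26 + V(-3))/(-9 + 45))*h)*92 = (((-26 + 6*(-3))/(-9 + 45))*(-2))*92 = (((-26 - 18)/36)*(-2))*92 = (-44*1/36*(-2))*92 = -11/9*(-2)*92 = (22/9)*92 = 2024/9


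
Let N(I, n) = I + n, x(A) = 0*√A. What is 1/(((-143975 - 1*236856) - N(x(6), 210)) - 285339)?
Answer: -1/666380 ≈ -1.5006e-6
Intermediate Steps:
x(A) = 0
1/(((-143975 - 1*236856) - N(x(6), 210)) - 285339) = 1/(((-143975 - 1*236856) - (0 + 210)) - 285339) = 1/(((-143975 - 236856) - 1*210) - 285339) = 1/((-380831 - 210) - 285339) = 1/(-381041 - 285339) = 1/(-666380) = -1/666380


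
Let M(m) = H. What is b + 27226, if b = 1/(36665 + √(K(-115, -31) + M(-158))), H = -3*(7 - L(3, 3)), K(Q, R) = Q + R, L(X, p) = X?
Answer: 36600521236223/1344322383 - I*√158/1344322383 ≈ 27226.0 - 9.3503e-9*I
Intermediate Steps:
H = -12 (H = -3*(7 - 1*3) = -3*(7 - 3) = -3*4 = -12)
M(m) = -12
b = 1/(36665 + I*√158) (b = 1/(36665 + √((-115 - 31) - 12)) = 1/(36665 + √(-146 - 12)) = 1/(36665 + √(-158)) = 1/(36665 + I*√158) ≈ 2.7274e-5 - 9.35e-9*I)
b + 27226 = (36665/1344322383 - I*√158/1344322383) + 27226 = 36600521236223/1344322383 - I*√158/1344322383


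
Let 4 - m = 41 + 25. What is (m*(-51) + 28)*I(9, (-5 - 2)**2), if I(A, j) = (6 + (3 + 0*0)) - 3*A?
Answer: -57420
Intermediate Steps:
m = -62 (m = 4 - (41 + 25) = 4 - 1*66 = 4 - 66 = -62)
I(A, j) = 9 - 3*A (I(A, j) = (6 + (3 + 0)) - 3*A = (6 + 3) - 3*A = 9 - 3*A)
(m*(-51) + 28)*I(9, (-5 - 2)**2) = (-62*(-51) + 28)*(9 - 3*9) = (3162 + 28)*(9 - 27) = 3190*(-18) = -57420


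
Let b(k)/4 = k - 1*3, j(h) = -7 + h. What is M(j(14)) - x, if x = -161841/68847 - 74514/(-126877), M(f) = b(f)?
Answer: 51721816101/2911700273 ≈ 17.763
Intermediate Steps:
b(k) = -12 + 4*k (b(k) = 4*(k - 1*3) = 4*(k - 3) = 4*(-3 + k) = -12 + 4*k)
M(f) = -12 + 4*f
x = -5134611733/2911700273 (x = -161841*1/68847 - 74514*(-1/126877) = -53947/22949 + 74514/126877 = -5134611733/2911700273 ≈ -1.7634)
M(j(14)) - x = (-12 + 4*(-7 + 14)) - 1*(-5134611733/2911700273) = (-12 + 4*7) + 5134611733/2911700273 = (-12 + 28) + 5134611733/2911700273 = 16 + 5134611733/2911700273 = 51721816101/2911700273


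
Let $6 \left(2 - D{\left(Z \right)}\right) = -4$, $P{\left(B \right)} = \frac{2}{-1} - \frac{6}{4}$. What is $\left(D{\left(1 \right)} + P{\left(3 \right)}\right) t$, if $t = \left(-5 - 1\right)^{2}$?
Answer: $-30$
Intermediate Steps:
$P{\left(B \right)} = - \frac{7}{2}$ ($P{\left(B \right)} = 2 \left(-1\right) - \frac{3}{2} = -2 - \frac{3}{2} = - \frac{7}{2}$)
$D{\left(Z \right)} = \frac{8}{3}$ ($D{\left(Z \right)} = 2 - - \frac{2}{3} = 2 + \frac{2}{3} = \frac{8}{3}$)
$t = 36$ ($t = \left(-6\right)^{2} = 36$)
$\left(D{\left(1 \right)} + P{\left(3 \right)}\right) t = \left(\frac{8}{3} - \frac{7}{2}\right) 36 = \left(- \frac{5}{6}\right) 36 = -30$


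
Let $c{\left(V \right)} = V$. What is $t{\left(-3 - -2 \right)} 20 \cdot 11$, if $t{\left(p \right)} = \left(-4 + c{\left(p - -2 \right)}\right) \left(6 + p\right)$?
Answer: $-3300$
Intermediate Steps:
$t{\left(p \right)} = \left(-2 + p\right) \left(6 + p\right)$ ($t{\left(p \right)} = \left(-4 + \left(p - -2\right)\right) \left(6 + p\right) = \left(-4 + \left(p + 2\right)\right) \left(6 + p\right) = \left(-4 + \left(2 + p\right)\right) \left(6 + p\right) = \left(-2 + p\right) \left(6 + p\right)$)
$t{\left(-3 - -2 \right)} 20 \cdot 11 = \left(-12 + \left(-3 - -2\right)^{2} + 4 \left(-3 - -2\right)\right) 20 \cdot 11 = \left(-12 + \left(-3 + 2\right)^{2} + 4 \left(-3 + 2\right)\right) 20 \cdot 11 = \left(-12 + \left(-1\right)^{2} + 4 \left(-1\right)\right) 20 \cdot 11 = \left(-12 + 1 - 4\right) 20 \cdot 11 = \left(-15\right) 20 \cdot 11 = \left(-300\right) 11 = -3300$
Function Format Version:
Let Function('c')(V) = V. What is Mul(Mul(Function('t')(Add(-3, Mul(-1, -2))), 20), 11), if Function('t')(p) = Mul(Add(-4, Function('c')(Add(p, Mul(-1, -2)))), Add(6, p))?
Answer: -3300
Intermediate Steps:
Function('t')(p) = Mul(Add(-2, p), Add(6, p)) (Function('t')(p) = Mul(Add(-4, Add(p, Mul(-1, -2))), Add(6, p)) = Mul(Add(-4, Add(p, 2)), Add(6, p)) = Mul(Add(-4, Add(2, p)), Add(6, p)) = Mul(Add(-2, p), Add(6, p)))
Mul(Mul(Function('t')(Add(-3, Mul(-1, -2))), 20), 11) = Mul(Mul(Add(-12, Pow(Add(-3, Mul(-1, -2)), 2), Mul(4, Add(-3, Mul(-1, -2)))), 20), 11) = Mul(Mul(Add(-12, Pow(Add(-3, 2), 2), Mul(4, Add(-3, 2))), 20), 11) = Mul(Mul(Add(-12, Pow(-1, 2), Mul(4, -1)), 20), 11) = Mul(Mul(Add(-12, 1, -4), 20), 11) = Mul(Mul(-15, 20), 11) = Mul(-300, 11) = -3300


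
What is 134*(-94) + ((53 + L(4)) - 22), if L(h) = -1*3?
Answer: -12568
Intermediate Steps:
L(h) = -3
134*(-94) + ((53 + L(4)) - 22) = 134*(-94) + ((53 - 3) - 22) = -12596 + (50 - 22) = -12596 + 28 = -12568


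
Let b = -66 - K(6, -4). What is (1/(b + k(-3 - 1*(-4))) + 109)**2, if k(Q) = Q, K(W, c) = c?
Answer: 44195904/3721 ≈ 11877.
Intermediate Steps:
b = -62 (b = -66 - 1*(-4) = -66 + 4 = -62)
(1/(b + k(-3 - 1*(-4))) + 109)**2 = (1/(-62 + (-3 - 1*(-4))) + 109)**2 = (1/(-62 + (-3 + 4)) + 109)**2 = (1/(-62 + 1) + 109)**2 = (1/(-61) + 109)**2 = (-1/61 + 109)**2 = (6648/61)**2 = 44195904/3721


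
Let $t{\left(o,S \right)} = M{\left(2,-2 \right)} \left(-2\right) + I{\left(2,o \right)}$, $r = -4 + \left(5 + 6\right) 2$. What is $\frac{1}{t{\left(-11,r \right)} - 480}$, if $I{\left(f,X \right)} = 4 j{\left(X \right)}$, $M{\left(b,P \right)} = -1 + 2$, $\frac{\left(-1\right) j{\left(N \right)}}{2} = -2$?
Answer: $- \frac{1}{466} \approx -0.0021459$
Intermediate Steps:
$j{\left(N \right)} = 4$ ($j{\left(N \right)} = \left(-2\right) \left(-2\right) = 4$)
$M{\left(b,P \right)} = 1$
$I{\left(f,X \right)} = 16$ ($I{\left(f,X \right)} = 4 \cdot 4 = 16$)
$r = 18$ ($r = -4 + 11 \cdot 2 = -4 + 22 = 18$)
$t{\left(o,S \right)} = 14$ ($t{\left(o,S \right)} = 1 \left(-2\right) + 16 = -2 + 16 = 14$)
$\frac{1}{t{\left(-11,r \right)} - 480} = \frac{1}{14 - 480} = \frac{1}{-466} = - \frac{1}{466}$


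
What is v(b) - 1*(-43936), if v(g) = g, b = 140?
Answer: 44076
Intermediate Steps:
v(b) - 1*(-43936) = 140 - 1*(-43936) = 140 + 43936 = 44076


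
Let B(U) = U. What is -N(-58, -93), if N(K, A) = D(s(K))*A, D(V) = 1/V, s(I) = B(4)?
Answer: 93/4 ≈ 23.250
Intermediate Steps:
s(I) = 4
N(K, A) = A/4
-N(-58, -93) = -(-93)/4 = -1*(-93/4) = 93/4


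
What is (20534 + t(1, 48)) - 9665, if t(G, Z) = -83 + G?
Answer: 10787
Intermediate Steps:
(20534 + t(1, 48)) - 9665 = (20534 + (-83 + 1)) - 9665 = (20534 - 82) - 9665 = 20452 - 9665 = 10787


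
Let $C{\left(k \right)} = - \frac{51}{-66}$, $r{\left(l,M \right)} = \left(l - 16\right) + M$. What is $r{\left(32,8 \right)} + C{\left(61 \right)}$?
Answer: $\frac{545}{22} \approx 24.773$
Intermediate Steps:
$r{\left(l,M \right)} = -16 + M + l$ ($r{\left(l,M \right)} = \left(-16 + l\right) + M = -16 + M + l$)
$C{\left(k \right)} = \frac{17}{22}$ ($C{\left(k \right)} = \left(-51\right) \left(- \frac{1}{66}\right) = \frac{17}{22}$)
$r{\left(32,8 \right)} + C{\left(61 \right)} = \left(-16 + 8 + 32\right) + \frac{17}{22} = 24 + \frac{17}{22} = \frac{545}{22}$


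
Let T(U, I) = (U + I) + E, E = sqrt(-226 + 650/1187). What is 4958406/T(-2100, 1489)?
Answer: -3596118660342/443399639 - 9916812*I*sqrt(79413861)/443399639 ≈ -8110.3 - 199.31*I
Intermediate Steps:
E = 2*I*sqrt(79413861)/1187 (E = sqrt(-226 + 650*(1/1187)) = sqrt(-226 + 650/1187) = sqrt(-267612/1187) = 2*I*sqrt(79413861)/1187 ≈ 15.015*I)
T(U, I) = I + U + 2*I*sqrt(79413861)/1187 (T(U, I) = (U + I) + 2*I*sqrt(79413861)/1187 = (I + U) + 2*I*sqrt(79413861)/1187 = I + U + 2*I*sqrt(79413861)/1187)
4958406/T(-2100, 1489) = 4958406/(1489 - 2100 + 2*I*sqrt(79413861)/1187) = 4958406/(-611 + 2*I*sqrt(79413861)/1187)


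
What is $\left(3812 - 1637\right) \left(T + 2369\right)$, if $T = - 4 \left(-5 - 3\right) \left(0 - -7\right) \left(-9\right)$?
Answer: $767775$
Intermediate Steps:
$T = -2016$ ($T = \left(-4\right) \left(-8\right) \left(0 + 7\right) \left(-9\right) = 32 \cdot 7 \left(-9\right) = 224 \left(-9\right) = -2016$)
$\left(3812 - 1637\right) \left(T + 2369\right) = \left(3812 - 1637\right) \left(-2016 + 2369\right) = \left(3812 - 1637\right) 353 = 2175 \cdot 353 = 767775$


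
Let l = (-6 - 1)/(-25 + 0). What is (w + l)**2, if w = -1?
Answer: 324/625 ≈ 0.51840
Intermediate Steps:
l = 7/25 (l = -7/(-25) = -7*(-1/25) = 7/25 ≈ 0.28000)
(w + l)**2 = (-1 + 7/25)**2 = (-18/25)**2 = 324/625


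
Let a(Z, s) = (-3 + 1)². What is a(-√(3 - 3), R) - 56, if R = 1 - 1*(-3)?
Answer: -52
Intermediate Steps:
R = 4 (R = 1 + 3 = 4)
a(Z, s) = 4 (a(Z, s) = (-2)² = 4)
a(-√(3 - 3), R) - 56 = 4 - 56 = -52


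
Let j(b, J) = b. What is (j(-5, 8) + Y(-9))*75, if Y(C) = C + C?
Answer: -1725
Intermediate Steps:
Y(C) = 2*C
(j(-5, 8) + Y(-9))*75 = (-5 + 2*(-9))*75 = (-5 - 18)*75 = -23*75 = -1725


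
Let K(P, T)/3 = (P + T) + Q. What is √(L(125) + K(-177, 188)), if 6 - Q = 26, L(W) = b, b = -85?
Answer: 4*I*√7 ≈ 10.583*I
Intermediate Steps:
L(W) = -85
Q = -20 (Q = 6 - 1*26 = 6 - 26 = -20)
K(P, T) = -60 + 3*P + 3*T (K(P, T) = 3*((P + T) - 20) = 3*(-20 + P + T) = -60 + 3*P + 3*T)
√(L(125) + K(-177, 188)) = √(-85 + (-60 + 3*(-177) + 3*188)) = √(-85 + (-60 - 531 + 564)) = √(-85 - 27) = √(-112) = 4*I*√7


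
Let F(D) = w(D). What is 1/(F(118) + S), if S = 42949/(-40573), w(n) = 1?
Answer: -40573/2376 ≈ -17.076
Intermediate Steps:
F(D) = 1
S = -42949/40573 (S = 42949*(-1/40573) = -42949/40573 ≈ -1.0586)
1/(F(118) + S) = 1/(1 - 42949/40573) = 1/(-2376/40573) = -40573/2376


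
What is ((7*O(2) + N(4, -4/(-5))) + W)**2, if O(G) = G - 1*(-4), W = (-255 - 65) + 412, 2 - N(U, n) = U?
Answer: 17424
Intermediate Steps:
N(U, n) = 2 - U
W = 92 (W = -320 + 412 = 92)
O(G) = 4 + G (O(G) = G + 4 = 4 + G)
((7*O(2) + N(4, -4/(-5))) + W)**2 = ((7*(4 + 2) + (2 - 1*4)) + 92)**2 = ((7*6 + (2 - 4)) + 92)**2 = ((42 - 2) + 92)**2 = (40 + 92)**2 = 132**2 = 17424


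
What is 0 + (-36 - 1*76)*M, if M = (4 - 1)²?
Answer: -1008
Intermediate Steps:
M = 9 (M = 3² = 9)
0 + (-36 - 1*76)*M = 0 + (-36 - 1*76)*9 = 0 + (-36 - 76)*9 = 0 - 112*9 = 0 - 1008 = -1008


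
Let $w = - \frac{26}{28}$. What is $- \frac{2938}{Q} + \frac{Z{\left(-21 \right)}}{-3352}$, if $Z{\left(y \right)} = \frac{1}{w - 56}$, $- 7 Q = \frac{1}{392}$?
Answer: $\frac{10768822885191}{1335772} \approx 8.0619 \cdot 10^{6}$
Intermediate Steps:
$w = - \frac{13}{14}$ ($w = \left(-26\right) \frac{1}{28} = - \frac{13}{14} \approx -0.92857$)
$Q = - \frac{1}{2744}$ ($Q = - \frac{1}{7 \cdot 392} = \left(- \frac{1}{7}\right) \frac{1}{392} = - \frac{1}{2744} \approx -0.00036443$)
$Z{\left(y \right)} = - \frac{14}{797}$ ($Z{\left(y \right)} = \frac{1}{- \frac{13}{14} - 56} = \frac{1}{- \frac{797}{14}} = - \frac{14}{797}$)
$- \frac{2938}{Q} + \frac{Z{\left(-21 \right)}}{-3352} = - \frac{2938}{- \frac{1}{2744}} - \frac{14}{797 \left(-3352\right)} = \left(-2938\right) \left(-2744\right) - - \frac{7}{1335772} = 8061872 + \frac{7}{1335772} = \frac{10768822885191}{1335772}$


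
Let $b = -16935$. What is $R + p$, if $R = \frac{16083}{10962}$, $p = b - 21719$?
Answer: $- \frac{47078785}{1218} \approx -38653.0$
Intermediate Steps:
$p = -38654$ ($p = -16935 - 21719 = -38654$)
$R = \frac{1787}{1218}$ ($R = 16083 \cdot \frac{1}{10962} = \frac{1787}{1218} \approx 1.4672$)
$R + p = \frac{1787}{1218} - 38654 = - \frac{47078785}{1218}$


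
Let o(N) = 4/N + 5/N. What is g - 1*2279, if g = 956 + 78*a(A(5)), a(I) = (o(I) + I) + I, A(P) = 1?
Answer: -465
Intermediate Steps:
o(N) = 9/N
a(I) = 2*I + 9/I (a(I) = (9/I + I) + I = (I + 9/I) + I = 2*I + 9/I)
g = 1814 (g = 956 + 78*(2*1 + 9/1) = 956 + 78*(2 + 9*1) = 956 + 78*(2 + 9) = 956 + 78*11 = 956 + 858 = 1814)
g - 1*2279 = 1814 - 1*2279 = 1814 - 2279 = -465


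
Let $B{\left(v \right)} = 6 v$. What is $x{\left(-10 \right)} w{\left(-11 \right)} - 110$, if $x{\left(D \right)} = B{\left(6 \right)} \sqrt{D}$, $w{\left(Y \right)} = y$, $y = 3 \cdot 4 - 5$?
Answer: $-110 + 252 i \sqrt{10} \approx -110.0 + 796.89 i$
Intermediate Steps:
$y = 7$ ($y = 12 - 5 = 7$)
$w{\left(Y \right)} = 7$
$x{\left(D \right)} = 36 \sqrt{D}$ ($x{\left(D \right)} = 6 \cdot 6 \sqrt{D} = 36 \sqrt{D}$)
$x{\left(-10 \right)} w{\left(-11 \right)} - 110 = 36 \sqrt{-10} \cdot 7 - 110 = 36 i \sqrt{10} \cdot 7 - 110 = 252 i \sqrt{10} - 110 = -110 + 252 i \sqrt{10}$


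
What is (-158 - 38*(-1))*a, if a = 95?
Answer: -11400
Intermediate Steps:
(-158 - 38*(-1))*a = (-158 - 38*(-1))*95 = (-158 + 38)*95 = -120*95 = -11400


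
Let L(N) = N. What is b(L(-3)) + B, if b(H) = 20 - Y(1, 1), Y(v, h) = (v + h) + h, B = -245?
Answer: -228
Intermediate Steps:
Y(v, h) = v + 2*h (Y(v, h) = (h + v) + h = v + 2*h)
b(H) = 17 (b(H) = 20 - (1 + 2*1) = 20 - (1 + 2) = 20 - 1*3 = 20 - 3 = 17)
b(L(-3)) + B = 17 - 245 = -228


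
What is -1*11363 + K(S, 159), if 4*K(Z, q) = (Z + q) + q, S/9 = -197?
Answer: -46907/4 ≈ -11727.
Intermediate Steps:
S = -1773 (S = 9*(-197) = -1773)
K(Z, q) = q/2 + Z/4 (K(Z, q) = ((Z + q) + q)/4 = (Z + 2*q)/4 = q/2 + Z/4)
-1*11363 + K(S, 159) = -1*11363 + ((½)*159 + (¼)*(-1773)) = -11363 + (159/2 - 1773/4) = -11363 - 1455/4 = -46907/4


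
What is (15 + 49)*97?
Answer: 6208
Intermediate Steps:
(15 + 49)*97 = 64*97 = 6208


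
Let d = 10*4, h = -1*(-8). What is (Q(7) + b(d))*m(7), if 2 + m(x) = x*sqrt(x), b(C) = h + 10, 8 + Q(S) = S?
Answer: -34 + 119*sqrt(7) ≈ 280.84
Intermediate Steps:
Q(S) = -8 + S
h = 8
d = 40
b(C) = 18 (b(C) = 8 + 10 = 18)
m(x) = -2 + x**(3/2) (m(x) = -2 + x*sqrt(x) = -2 + x**(3/2))
(Q(7) + b(d))*m(7) = ((-8 + 7) + 18)*(-2 + 7**(3/2)) = (-1 + 18)*(-2 + 7*sqrt(7)) = 17*(-2 + 7*sqrt(7)) = -34 + 119*sqrt(7)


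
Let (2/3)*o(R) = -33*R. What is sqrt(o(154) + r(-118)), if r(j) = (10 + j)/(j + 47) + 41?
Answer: I*sqrt(38213194)/71 ≈ 87.066*I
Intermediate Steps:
o(R) = -99*R/2 (o(R) = 3*(-33*R)/2 = -99*R/2)
r(j) = 41 + (10 + j)/(47 + j) (r(j) = (10 + j)/(47 + j) + 41 = 41 + (10 + j)/(47 + j))
sqrt(o(154) + r(-118)) = sqrt(-99/2*154 + (1937 + 42*(-118))/(47 - 118)) = sqrt(-7623 + (1937 - 4956)/(-71)) = sqrt(-7623 - 1/71*(-3019)) = sqrt(-7623 + 3019/71) = sqrt(-538214/71) = I*sqrt(38213194)/71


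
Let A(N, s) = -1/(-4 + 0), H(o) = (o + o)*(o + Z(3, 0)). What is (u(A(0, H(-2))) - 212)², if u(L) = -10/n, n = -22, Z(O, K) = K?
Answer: 5414929/121 ≈ 44752.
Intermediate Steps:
H(o) = 2*o² (H(o) = (o + o)*(o + 0) = (2*o)*o = 2*o²)
A(N, s) = ¼ (A(N, s) = -1/(-4) = -1*(-¼) = ¼)
u(L) = 5/11 (u(L) = -10/(-22) = -10*(-1/22) = 5/11)
(u(A(0, H(-2))) - 212)² = (5/11 - 212)² = (-2327/11)² = 5414929/121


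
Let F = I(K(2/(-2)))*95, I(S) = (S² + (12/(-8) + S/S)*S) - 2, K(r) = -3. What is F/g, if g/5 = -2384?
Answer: -323/4768 ≈ -0.067743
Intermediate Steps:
g = -11920 (g = 5*(-2384) = -11920)
I(S) = -2 + S² - S/2 (I(S) = (S² + (12*(-⅛) + 1)*S) - 2 = (S² + (-3/2 + 1)*S) - 2 = (S² - S/2) - 2 = -2 + S² - S/2)
F = 1615/2 (F = (-2 + (-3)² - ½*(-3))*95 = (-2 + 9 + 3/2)*95 = (17/2)*95 = 1615/2 ≈ 807.50)
F/g = (1615/2)/(-11920) = (1615/2)*(-1/11920) = -323/4768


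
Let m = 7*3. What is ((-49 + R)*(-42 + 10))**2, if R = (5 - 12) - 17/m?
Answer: 1457406976/441 ≈ 3.3048e+6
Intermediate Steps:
m = 21
R = -164/21 (R = (5 - 12) - 17/21 = -7 - 17/21 = -164/21 ≈ -7.8095)
((-49 + R)*(-42 + 10))**2 = ((-49 - 164/21)*(-42 + 10))**2 = (-1193/21*(-32))**2 = (38176/21)**2 = 1457406976/441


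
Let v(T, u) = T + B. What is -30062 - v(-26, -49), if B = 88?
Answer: -30124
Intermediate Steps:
v(T, u) = 88 + T (v(T, u) = T + 88 = 88 + T)
-30062 - v(-26, -49) = -30062 - (88 - 26) = -30062 - 1*62 = -30062 - 62 = -30124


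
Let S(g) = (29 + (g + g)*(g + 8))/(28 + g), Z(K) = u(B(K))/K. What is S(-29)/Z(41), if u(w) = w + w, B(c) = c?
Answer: -1247/2 ≈ -623.50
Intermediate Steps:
u(w) = 2*w
Z(K) = 2 (Z(K) = (2*K)/K = 2)
S(g) = (29 + 2*g*(8 + g))/(28 + g) (S(g) = (29 + (2*g)*(8 + g))/(28 + g) = (29 + 2*g*(8 + g))/(28 + g))
S(-29)/Z(41) = ((29 + 2*(-29)² + 16*(-29))/(28 - 29))/2 = ((29 + 2*841 - 464)/(-1))*(½) = -(29 + 1682 - 464)*(½) = -1*1247*(½) = -1247*½ = -1247/2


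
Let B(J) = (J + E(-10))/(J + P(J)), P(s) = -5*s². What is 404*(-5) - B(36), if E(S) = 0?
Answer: -361579/179 ≈ -2020.0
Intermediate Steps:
B(J) = J/(J - 5*J²) (B(J) = (J + 0)/(J - 5*J²) = J/(J - 5*J²))
404*(-5) - B(36) = 404*(-5) - (-1)/(-1 + 5*36) = -2020 - (-1)/(-1 + 180) = -2020 - (-1)/179 = -2020 - 1*(-1/179) = -2020 + 1/179 = -361579/179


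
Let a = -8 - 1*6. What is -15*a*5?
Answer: 1050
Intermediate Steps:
a = -14 (a = -8 - 6 = -14)
-15*a*5 = -15*(-14)*5 = 210*5 = 1050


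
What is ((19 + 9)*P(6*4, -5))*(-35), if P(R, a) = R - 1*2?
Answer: -21560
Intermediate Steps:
P(R, a) = -2 + R (P(R, a) = R - 2 = -2 + R)
((19 + 9)*P(6*4, -5))*(-35) = ((19 + 9)*(-2 + 6*4))*(-35) = (28*(-2 + 24))*(-35) = (28*22)*(-35) = 616*(-35) = -21560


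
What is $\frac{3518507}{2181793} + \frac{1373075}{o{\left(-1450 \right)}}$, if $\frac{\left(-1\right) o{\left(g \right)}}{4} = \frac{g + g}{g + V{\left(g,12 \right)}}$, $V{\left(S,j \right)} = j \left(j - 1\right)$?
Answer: $- \frac{78967560269177}{506175976} \approx -1.5601 \cdot 10^{5}$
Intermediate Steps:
$V{\left(S,j \right)} = j \left(-1 + j\right)$
$o{\left(g \right)} = - \frac{8 g}{132 + g}$ ($o{\left(g \right)} = - 4 \frac{g + g}{g + 12 \left(-1 + 12\right)} = - 4 \frac{2 g}{g + 12 \cdot 11} = - 4 \frac{2 g}{g + 132} = - 4 \frac{2 g}{132 + g} = - \frac{8 g}{132 + g}$)
$\frac{3518507}{2181793} + \frac{1373075}{o{\left(-1450 \right)}} = \frac{3518507}{2181793} + \frac{1373075}{\left(-8\right) \left(-1450\right) \frac{1}{132 - 1450}} = 3518507 \cdot \frac{1}{2181793} + \frac{1373075}{\left(-8\right) \left(-1450\right) \frac{1}{-1318}} = \frac{3518507}{2181793} + \frac{1373075}{\left(-8\right) \left(-1450\right) \left(- \frac{1}{1318}\right)} = \frac{3518507}{2181793} + \frac{1373075}{- \frac{5800}{659}} = \frac{3518507}{2181793} + 1373075 \left(- \frac{659}{5800}\right) = \frac{3518507}{2181793} - \frac{36194257}{232} = - \frac{78967560269177}{506175976}$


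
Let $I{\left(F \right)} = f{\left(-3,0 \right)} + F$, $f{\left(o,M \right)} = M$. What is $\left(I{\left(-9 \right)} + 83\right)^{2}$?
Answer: $5476$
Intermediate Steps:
$I{\left(F \right)} = F$ ($I{\left(F \right)} = 0 + F = F$)
$\left(I{\left(-9 \right)} + 83\right)^{2} = \left(-9 + 83\right)^{2} = 74^{2} = 5476$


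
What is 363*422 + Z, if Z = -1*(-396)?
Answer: 153582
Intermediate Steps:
Z = 396
363*422 + Z = 363*422 + 396 = 153186 + 396 = 153582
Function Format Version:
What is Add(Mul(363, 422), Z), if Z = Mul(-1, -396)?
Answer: 153582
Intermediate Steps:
Z = 396
Add(Mul(363, 422), Z) = Add(Mul(363, 422), 396) = Add(153186, 396) = 153582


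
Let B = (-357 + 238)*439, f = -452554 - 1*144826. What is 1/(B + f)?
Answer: -1/649621 ≈ -1.5394e-6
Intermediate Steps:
f = -597380 (f = -452554 - 144826 = -597380)
B = -52241 (B = -119*439 = -52241)
1/(B + f) = 1/(-52241 - 597380) = 1/(-649621) = -1/649621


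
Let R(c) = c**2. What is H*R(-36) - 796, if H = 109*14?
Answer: 1976900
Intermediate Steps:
H = 1526
H*R(-36) - 796 = 1526*(-36)**2 - 796 = 1526*1296 - 796 = 1977696 - 796 = 1976900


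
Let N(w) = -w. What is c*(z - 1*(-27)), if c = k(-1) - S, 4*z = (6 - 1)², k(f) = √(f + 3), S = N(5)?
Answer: 665/4 + 133*√2/4 ≈ 213.27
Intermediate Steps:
S = -5 (S = -1*5 = -5)
k(f) = √(3 + f)
z = 25/4 (z = (6 - 1)²/4 = (¼)*5² = (¼)*25 = 25/4 ≈ 6.2500)
c = 5 + √2 (c = √(3 - 1) - 1*(-5) = √2 + 5 = 5 + √2 ≈ 6.4142)
c*(z - 1*(-27)) = (5 + √2)*(25/4 - 1*(-27)) = (5 + √2)*(25/4 + 27) = (5 + √2)*(133/4) = 665/4 + 133*√2/4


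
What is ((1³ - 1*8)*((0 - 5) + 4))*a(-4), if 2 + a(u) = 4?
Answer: 14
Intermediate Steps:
a(u) = 2 (a(u) = -2 + 4 = 2)
((1³ - 1*8)*((0 - 5) + 4))*a(-4) = ((1³ - 1*8)*((0 - 5) + 4))*2 = ((1 - 8)*(-5 + 4))*2 = -7*(-1)*2 = 7*2 = 14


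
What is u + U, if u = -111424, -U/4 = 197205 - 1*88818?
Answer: -544972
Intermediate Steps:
U = -433548 (U = -4*(197205 - 1*88818) = -4*(197205 - 88818) = -4*108387 = -433548)
u + U = -111424 - 433548 = -544972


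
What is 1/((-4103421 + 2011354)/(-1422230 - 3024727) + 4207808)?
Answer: 4446957/18711943332323 ≈ 2.3765e-7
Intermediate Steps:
1/((-4103421 + 2011354)/(-1422230 - 3024727) + 4207808) = 1/(-2092067/(-4446957) + 4207808) = 1/(-2092067*(-1/4446957) + 4207808) = 1/(2092067/4446957 + 4207808) = 1/(18711943332323/4446957) = 4446957/18711943332323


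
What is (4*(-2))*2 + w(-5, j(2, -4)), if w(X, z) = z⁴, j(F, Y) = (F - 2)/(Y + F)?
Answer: -16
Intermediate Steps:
j(F, Y) = (-2 + F)/(F + Y)
(4*(-2))*2 + w(-5, j(2, -4)) = (4*(-2))*2 + ((-2 + 2)/(2 - 4))⁴ = -8*2 + (0/(-2))⁴ = -16 + (-½*0)⁴ = -16 + 0⁴ = -16 + 0 = -16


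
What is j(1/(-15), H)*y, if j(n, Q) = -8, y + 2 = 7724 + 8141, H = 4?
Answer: -126904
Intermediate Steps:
y = 15863 (y = -2 + (7724 + 8141) = -2 + 15865 = 15863)
j(1/(-15), H)*y = -8*15863 = -126904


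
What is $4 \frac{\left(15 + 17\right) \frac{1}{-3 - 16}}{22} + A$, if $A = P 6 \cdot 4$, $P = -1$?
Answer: $- \frac{5080}{209} \approx -24.306$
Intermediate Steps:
$A = -24$ ($A = \left(-1\right) 6 \cdot 4 = \left(-6\right) 4 = -24$)
$4 \frac{\left(15 + 17\right) \frac{1}{-3 - 16}}{22} + A = 4 \frac{\left(15 + 17\right) \frac{1}{-3 - 16}}{22} - 24 = 4 \frac{32}{-19} \cdot \frac{1}{22} - 24 = 4 \cdot 32 \left(- \frac{1}{19}\right) \frac{1}{22} - 24 = 4 \left(\left(- \frac{32}{19}\right) \frac{1}{22}\right) - 24 = 4 \left(- \frac{16}{209}\right) - 24 = - \frac{64}{209} - 24 = - \frac{5080}{209}$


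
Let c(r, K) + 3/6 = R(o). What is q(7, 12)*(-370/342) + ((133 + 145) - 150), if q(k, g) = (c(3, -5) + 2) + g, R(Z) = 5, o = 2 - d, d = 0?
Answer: 36931/342 ≈ 107.99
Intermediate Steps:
o = 2 (o = 2 - 1*0 = 2 + 0 = 2)
c(r, K) = 9/2 (c(r, K) = -1/2 + 5 = 9/2)
q(k, g) = 13/2 + g (q(k, g) = (9/2 + 2) + g = 13/2 + g)
q(7, 12)*(-370/342) + ((133 + 145) - 150) = (13/2 + 12)*(-370/342) + ((133 + 145) - 150) = 37*(-370*1/342)/2 + (278 - 150) = (37/2)*(-185/171) + 128 = -6845/342 + 128 = 36931/342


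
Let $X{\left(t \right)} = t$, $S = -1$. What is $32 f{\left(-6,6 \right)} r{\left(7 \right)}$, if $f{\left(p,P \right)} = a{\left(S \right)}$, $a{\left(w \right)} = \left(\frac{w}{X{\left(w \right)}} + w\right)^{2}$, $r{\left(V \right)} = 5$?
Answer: $0$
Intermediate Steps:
$a{\left(w \right)} = \left(1 + w\right)^{2}$ ($a{\left(w \right)} = \left(\frac{w}{w} + w\right)^{2} = \left(1 + w\right)^{2}$)
$f{\left(p,P \right)} = 0$ ($f{\left(p,P \right)} = \left(1 - 1\right)^{2} = 0^{2} = 0$)
$32 f{\left(-6,6 \right)} r{\left(7 \right)} = 32 \cdot 0 \cdot 5 = 0 \cdot 5 = 0$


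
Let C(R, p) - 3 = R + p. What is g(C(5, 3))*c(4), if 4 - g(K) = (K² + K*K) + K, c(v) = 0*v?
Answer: 0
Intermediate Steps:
C(R, p) = 3 + R + p (C(R, p) = 3 + (R + p) = 3 + R + p)
c(v) = 0
g(K) = 4 - K - 2*K² (g(K) = 4 - ((K² + K*K) + K) = 4 - ((K² + K²) + K) = 4 - (2*K² + K) = 4 - (K + 2*K²) = 4 + (-K - 2*K²) = 4 - K - 2*K²)
g(C(5, 3))*c(4) = (4 - (3 + 5 + 3) - 2*(3 + 5 + 3)²)*0 = (4 - 1*11 - 2*11²)*0 = (4 - 11 - 2*121)*0 = (4 - 11 - 242)*0 = -249*0 = 0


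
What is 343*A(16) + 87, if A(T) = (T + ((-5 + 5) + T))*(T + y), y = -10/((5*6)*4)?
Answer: 524365/3 ≈ 1.7479e+5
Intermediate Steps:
y = -1/12 (y = -10/(30*4) = -10/120 = -10*1/120 = -1/12 ≈ -0.083333)
A(T) = 2*T*(-1/12 + T) (A(T) = (T + ((-5 + 5) + T))*(T - 1/12) = (T + (0 + T))*(-1/12 + T) = (T + T)*(-1/12 + T) = (2*T)*(-1/12 + T) = 2*T*(-1/12 + T))
343*A(16) + 87 = 343*((⅙)*16*(-1 + 12*16)) + 87 = 343*((⅙)*16*(-1 + 192)) + 87 = 343*((⅙)*16*191) + 87 = 343*(1528/3) + 87 = 524104/3 + 87 = 524365/3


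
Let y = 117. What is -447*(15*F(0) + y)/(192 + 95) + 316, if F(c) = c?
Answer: 38393/287 ≈ 133.77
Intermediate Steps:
-447*(15*F(0) + y)/(192 + 95) + 316 = -447*(15*0 + 117)/(192 + 95) + 316 = -447*(0 + 117)/287 + 316 = -52299/287 + 316 = 38393/287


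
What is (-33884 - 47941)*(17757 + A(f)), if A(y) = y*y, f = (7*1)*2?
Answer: -1469004225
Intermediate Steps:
f = 14 (f = 7*2 = 14)
A(y) = y²
(-33884 - 47941)*(17757 + A(f)) = (-33884 - 47941)*(17757 + 14²) = -81825*(17757 + 196) = -81825*17953 = -1469004225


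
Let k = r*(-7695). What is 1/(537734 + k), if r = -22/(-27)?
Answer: 1/531464 ≈ 1.8816e-6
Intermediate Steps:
r = 22/27 (r = -22*(-1/27) = 22/27 ≈ 0.81481)
k = -6270 (k = (22/27)*(-7695) = -6270)
1/(537734 + k) = 1/(537734 - 6270) = 1/531464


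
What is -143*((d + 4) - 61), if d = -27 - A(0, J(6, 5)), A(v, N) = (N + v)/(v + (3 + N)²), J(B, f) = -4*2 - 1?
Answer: 47905/4 ≈ 11976.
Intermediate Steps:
J(B, f) = -9 (J(B, f) = -8 - 1 = -9)
A(v, N) = (N + v)/(v + (3 + N)²)
d = -107/4 (d = -27 - (-9 + 0)/(0 + (3 - 9)²) = -27 - (-9)/(0 + (-6)²) = -27 - (-9)/(0 + 36) = -27 - (-9)/36 = -27 - 1*(-¼) = -27 + ¼ = -107/4 ≈ -26.750)
-143*((d + 4) - 61) = -143*((-107/4 + 4) - 61) = -143*(-91/4 - 61) = -143*(-335/4) = 47905/4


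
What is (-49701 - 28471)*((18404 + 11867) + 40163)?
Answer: -5505966648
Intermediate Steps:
(-49701 - 28471)*((18404 + 11867) + 40163) = -78172*(30271 + 40163) = -78172*70434 = -5505966648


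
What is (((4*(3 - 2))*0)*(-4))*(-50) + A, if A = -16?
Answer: -16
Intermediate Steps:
(((4*(3 - 2))*0)*(-4))*(-50) + A = (((4*(3 - 2))*0)*(-4))*(-50) - 16 = (((4*1)*0)*(-4))*(-50) - 16 = ((4*0)*(-4))*(-50) - 16 = (0*(-4))*(-50) - 16 = 0*(-50) - 16 = 0 - 16 = -16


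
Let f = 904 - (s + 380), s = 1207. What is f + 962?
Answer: 279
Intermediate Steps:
f = -683 (f = 904 - (1207 + 380) = 904 - 1*1587 = 904 - 1587 = -683)
f + 962 = -683 + 962 = 279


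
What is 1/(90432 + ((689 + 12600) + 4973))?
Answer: 1/108694 ≈ 9.2001e-6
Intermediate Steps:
1/(90432 + ((689 + 12600) + 4973)) = 1/(90432 + (13289 + 4973)) = 1/(90432 + 18262) = 1/108694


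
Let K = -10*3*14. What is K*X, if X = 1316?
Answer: -552720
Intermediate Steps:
K = -420 (K = -30*14 = -420)
K*X = -420*1316 = -552720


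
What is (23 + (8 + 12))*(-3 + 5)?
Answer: 86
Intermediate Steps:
(23 + (8 + 12))*(-3 + 5) = (23 + 20)*2 = 43*2 = 86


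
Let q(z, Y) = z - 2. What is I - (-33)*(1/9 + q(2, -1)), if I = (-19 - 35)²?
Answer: 8759/3 ≈ 2919.7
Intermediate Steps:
I = 2916 (I = (-54)² = 2916)
q(z, Y) = -2 + z
I - (-33)*(1/9 + q(2, -1)) = 2916 - (-33)*(1/9 + (-2 + 2)) = 2916 - (-33)*(⅑ + 0) = 2916 - (-33)/9 = 2916 - 1*(-11/3) = 2916 + 11/3 = 8759/3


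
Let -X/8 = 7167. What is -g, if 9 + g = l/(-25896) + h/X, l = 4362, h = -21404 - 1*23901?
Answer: 518326619/61865544 ≈ 8.3783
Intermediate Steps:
X = -57336 (X = -8*7167 = -57336)
h = -45305 (h = -21404 - 23901 = -45305)
g = -518326619/61865544 (g = -9 + (4362/(-25896) - 45305/(-57336)) = -9 + (4362*(-1/25896) - 45305*(-1/57336)) = -9 + (-727/4316 + 45305/57336) = -9 + 38463277/61865544 = -518326619/61865544 ≈ -8.3783)
-g = -1*(-518326619/61865544) = 518326619/61865544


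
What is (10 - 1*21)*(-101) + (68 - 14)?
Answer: 1165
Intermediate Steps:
(10 - 1*21)*(-101) + (68 - 14) = (10 - 21)*(-101) + 54 = -11*(-101) + 54 = 1111 + 54 = 1165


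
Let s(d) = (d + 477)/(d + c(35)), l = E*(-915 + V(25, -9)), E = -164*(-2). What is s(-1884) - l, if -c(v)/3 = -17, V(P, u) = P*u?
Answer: 228465589/611 ≈ 3.7392e+5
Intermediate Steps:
E = 328
c(v) = 51 (c(v) = -3*(-17) = 51)
l = -373920 (l = 328*(-915 + 25*(-9)) = 328*(-915 - 225) = 328*(-1140) = -373920)
s(d) = (477 + d)/(51 + d) (s(d) = (d + 477)/(d + 51) = (477 + d)/(51 + d))
s(-1884) - l = (477 - 1884)/(51 - 1884) - 1*(-373920) = -1407/(-1833) + 373920 = -1/1833*(-1407) + 373920 = 469/611 + 373920 = 228465589/611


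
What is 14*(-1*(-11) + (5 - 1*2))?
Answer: 196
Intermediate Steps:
14*(-1*(-11) + (5 - 1*2)) = 14*(11 + (5 - 2)) = 14*(11 + 3) = 14*14 = 196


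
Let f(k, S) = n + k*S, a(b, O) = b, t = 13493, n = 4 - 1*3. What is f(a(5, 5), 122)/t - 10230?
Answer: -138032779/13493 ≈ -10230.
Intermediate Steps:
n = 1 (n = 4 - 3 = 1)
f(k, S) = 1 + S*k (f(k, S) = 1 + k*S = 1 + S*k)
f(a(5, 5), 122)/t - 10230 = (1 + 122*5)/13493 - 10230 = (1 + 610)*(1/13493) - 10230 = 611*(1/13493) - 10230 = 611/13493 - 10230 = -138032779/13493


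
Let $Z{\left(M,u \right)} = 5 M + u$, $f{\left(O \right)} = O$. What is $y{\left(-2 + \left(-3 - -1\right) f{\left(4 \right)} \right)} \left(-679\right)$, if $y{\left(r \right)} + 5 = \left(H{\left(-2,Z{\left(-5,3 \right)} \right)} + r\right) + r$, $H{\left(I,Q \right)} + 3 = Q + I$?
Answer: $35308$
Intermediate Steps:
$Z{\left(M,u \right)} = u + 5 M$
$H{\left(I,Q \right)} = -3 + I + Q$ ($H{\left(I,Q \right)} = -3 + \left(Q + I\right) = -3 + \left(I + Q\right) = -3 + I + Q$)
$y{\left(r \right)} = -32 + 2 r$ ($y{\left(r \right)} = -5 + \left(\left(\left(-3 - 2 + \left(3 + 5 \left(-5\right)\right)\right) + r\right) + r\right) = -5 + \left(\left(\left(-3 - 2 + \left(3 - 25\right)\right) + r\right) + r\right) = -5 + \left(\left(\left(-3 - 2 - 22\right) + r\right) + r\right) = -5 + \left(\left(-27 + r\right) + r\right) = -5 + \left(-27 + 2 r\right) = -32 + 2 r$)
$y{\left(-2 + \left(-3 - -1\right) f{\left(4 \right)} \right)} \left(-679\right) = \left(-32 + 2 \left(-2 + \left(-3 - -1\right) 4\right)\right) \left(-679\right) = \left(-32 + 2 \left(-2 + \left(-3 + 1\right) 4\right)\right) \left(-679\right) = \left(-32 + 2 \left(-2 - 8\right)\right) \left(-679\right) = \left(-32 + 2 \left(-10\right)\right) \left(-679\right) = \left(-32 - 20\right) \left(-679\right) = \left(-52\right) \left(-679\right) = 35308$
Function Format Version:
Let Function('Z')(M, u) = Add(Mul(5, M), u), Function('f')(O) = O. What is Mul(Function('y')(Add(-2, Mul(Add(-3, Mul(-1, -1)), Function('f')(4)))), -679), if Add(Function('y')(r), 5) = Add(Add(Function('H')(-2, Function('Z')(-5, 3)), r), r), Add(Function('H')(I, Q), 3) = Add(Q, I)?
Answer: 35308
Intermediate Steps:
Function('Z')(M, u) = Add(u, Mul(5, M))
Function('H')(I, Q) = Add(-3, I, Q) (Function('H')(I, Q) = Add(-3, Add(Q, I)) = Add(-3, Add(I, Q)) = Add(-3, I, Q))
Function('y')(r) = Add(-32, Mul(2, r)) (Function('y')(r) = Add(-5, Add(Add(Add(-3, -2, Add(3, Mul(5, -5))), r), r)) = Add(-5, Add(Add(Add(-3, -2, Add(3, -25)), r), r)) = Add(-5, Add(Add(Add(-3, -2, -22), r), r)) = Add(-5, Add(Add(-27, r), r)) = Add(-5, Add(-27, Mul(2, r))) = Add(-32, Mul(2, r)))
Mul(Function('y')(Add(-2, Mul(Add(-3, Mul(-1, -1)), Function('f')(4)))), -679) = Mul(Add(-32, Mul(2, Add(-2, Mul(Add(-3, Mul(-1, -1)), 4)))), -679) = Mul(Add(-32, Mul(2, Add(-2, Mul(Add(-3, 1), 4)))), -679) = Mul(Add(-32, Mul(2, Add(-2, Mul(-2, 4)))), -679) = Mul(Add(-32, Mul(2, Add(-2, -8))), -679) = Mul(Add(-32, Mul(2, -10)), -679) = Mul(Add(-32, -20), -679) = Mul(-52, -679) = 35308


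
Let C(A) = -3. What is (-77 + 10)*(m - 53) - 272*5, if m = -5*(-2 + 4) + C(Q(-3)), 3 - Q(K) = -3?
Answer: 3062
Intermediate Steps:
Q(K) = 6 (Q(K) = 3 - 1*(-3) = 3 + 3 = 6)
m = -13 (m = -5*(-2 + 4) - 3 = -5*2 - 3 = -10 - 3 = -13)
(-77 + 10)*(m - 53) - 272*5 = (-77 + 10)*(-13 - 53) - 272*5 = -67*(-66) - 136*10 = 4422 - 1360 = 3062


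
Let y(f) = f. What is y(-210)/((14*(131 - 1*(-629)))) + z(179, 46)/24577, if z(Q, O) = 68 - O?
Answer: -70387/3735704 ≈ -0.018842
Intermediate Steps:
y(-210)/((14*(131 - 1*(-629)))) + z(179, 46)/24577 = -210*1/(14*(131 - 1*(-629))) + (68 - 1*46)/24577 = -210*1/(14*(131 + 629)) + (68 - 46)*(1/24577) = -210/(14*760) + 22*(1/24577) = -210/10640 + 22/24577 = -210*1/10640 + 22/24577 = -3/152 + 22/24577 = -70387/3735704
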